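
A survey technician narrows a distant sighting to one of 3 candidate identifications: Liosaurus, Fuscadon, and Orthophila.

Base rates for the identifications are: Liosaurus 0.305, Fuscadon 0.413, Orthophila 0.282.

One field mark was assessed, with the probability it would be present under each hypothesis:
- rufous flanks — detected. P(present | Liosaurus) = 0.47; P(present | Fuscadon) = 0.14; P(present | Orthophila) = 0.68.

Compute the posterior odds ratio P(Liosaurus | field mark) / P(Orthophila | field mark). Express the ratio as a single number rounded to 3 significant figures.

The normalizing constant cancels in an odds ratio, so compute prior × likelihood for the two hypotheses only:
  Liosaurus: 0.305 × 0.47 = 0.14335
  Orthophila: 0.282 × 0.68 = 0.19176
Odds(Liosaurus : Orthophila) = 0.14335 / 0.19176 ≈ 0.748.

0.748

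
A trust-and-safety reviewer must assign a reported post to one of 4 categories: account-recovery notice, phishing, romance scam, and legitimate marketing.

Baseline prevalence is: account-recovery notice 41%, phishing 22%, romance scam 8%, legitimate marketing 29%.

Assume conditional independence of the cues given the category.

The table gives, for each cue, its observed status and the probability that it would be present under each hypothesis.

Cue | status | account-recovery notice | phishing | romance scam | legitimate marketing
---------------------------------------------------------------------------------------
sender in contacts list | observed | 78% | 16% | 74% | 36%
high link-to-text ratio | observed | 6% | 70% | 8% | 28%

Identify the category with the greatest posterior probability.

legitimate marketing

For each hypothesis, the unnormalized posterior weight is prior × product of the cue likelihoods:
  account-recovery notice: 0.41 × 0.78 × 0.06 = 0.019188
  phishing: 0.22 × 0.16 × 0.70 = 0.02464
  romance scam: 0.08 × 0.74 × 0.08 = 0.004736
  legitimate marketing: 0.29 × 0.36 × 0.28 = 0.029232
Normalizing constant Z = 0.019188 + 0.02464 + 0.004736 + 0.029232 = 0.077796.
P(account-recovery notice | evidence) ≈ 0.019188 / 0.077796 ≈ 0.247
P(phishing | evidence) ≈ 0.02464 / 0.077796 ≈ 0.317
P(romance scam | evidence) ≈ 0.004736 / 0.077796 ≈ 0.061
P(legitimate marketing | evidence) ≈ 0.029232 / 0.077796 ≈ 0.376
The largest is 0.376, so legitimate marketing is most probable.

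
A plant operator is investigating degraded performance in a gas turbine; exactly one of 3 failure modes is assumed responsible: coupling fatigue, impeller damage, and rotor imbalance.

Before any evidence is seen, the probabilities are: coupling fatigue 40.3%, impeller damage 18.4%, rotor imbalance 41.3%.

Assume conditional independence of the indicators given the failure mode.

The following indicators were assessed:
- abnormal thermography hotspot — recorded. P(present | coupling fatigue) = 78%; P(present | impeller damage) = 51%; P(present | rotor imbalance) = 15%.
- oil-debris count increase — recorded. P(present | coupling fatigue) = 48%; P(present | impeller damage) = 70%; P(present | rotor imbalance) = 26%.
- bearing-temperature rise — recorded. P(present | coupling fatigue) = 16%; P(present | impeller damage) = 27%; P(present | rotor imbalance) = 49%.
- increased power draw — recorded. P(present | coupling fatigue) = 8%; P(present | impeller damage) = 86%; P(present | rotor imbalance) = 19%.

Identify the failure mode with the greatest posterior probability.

Multiply each prior by the joint likelihood of the indicator pattern:
  coupling fatigue: 0.403 × 0.78 × 0.48 × 0.16 × 0.08 = 0.0019313
  impeller damage: 0.184 × 0.51 × 0.70 × 0.27 × 0.86 = 0.015253
  rotor imbalance: 0.413 × 0.15 × 0.26 × 0.49 × 0.19 = 0.0014996
Marginal likelihood of the evidence = 0.018684.
P(coupling fatigue | evidence) ≈ 0.0019313 / 0.018684 ≈ 0.103
P(impeller damage | evidence) ≈ 0.015253 / 0.018684 ≈ 0.816
P(rotor imbalance | evidence) ≈ 0.0014996 / 0.018684 ≈ 0.080
The largest is 0.816, so impeller damage is most probable.

impeller damage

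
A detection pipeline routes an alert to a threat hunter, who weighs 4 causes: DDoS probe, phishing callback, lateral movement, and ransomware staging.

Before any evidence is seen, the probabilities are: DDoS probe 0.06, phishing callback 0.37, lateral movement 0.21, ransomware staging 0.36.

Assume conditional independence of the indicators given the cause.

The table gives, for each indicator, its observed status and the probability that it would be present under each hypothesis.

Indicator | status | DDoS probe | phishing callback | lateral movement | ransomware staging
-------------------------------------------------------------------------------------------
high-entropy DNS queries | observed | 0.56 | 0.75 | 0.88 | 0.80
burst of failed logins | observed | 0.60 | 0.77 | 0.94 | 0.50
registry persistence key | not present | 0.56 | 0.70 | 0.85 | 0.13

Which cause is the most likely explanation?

Multiply each prior by the joint likelihood of the indicator pattern (using 1 − P(present | H) for each absent indicator):
  DDoS probe: 0.06 × 0.56 × 0.60 × (1 − 0.56) = 0.0088704
  phishing callback: 0.37 × 0.75 × 0.77 × (1 − 0.70) = 0.064103
  lateral movement: 0.21 × 0.88 × 0.94 × (1 − 0.85) = 0.026057
  ransomware staging: 0.36 × 0.80 × 0.50 × (1 − 0.13) = 0.12528
Marginal likelihood of the evidence = 0.22431.
P(DDoS probe | evidence) ≈ 0.0088704 / 0.22431 ≈ 0.040
P(phishing callback | evidence) ≈ 0.064103 / 0.22431 ≈ 0.286
P(lateral movement | evidence) ≈ 0.026057 / 0.22431 ≈ 0.116
P(ransomware staging | evidence) ≈ 0.12528 / 0.22431 ≈ 0.559
The largest is 0.559, so ransomware staging is most probable.

ransomware staging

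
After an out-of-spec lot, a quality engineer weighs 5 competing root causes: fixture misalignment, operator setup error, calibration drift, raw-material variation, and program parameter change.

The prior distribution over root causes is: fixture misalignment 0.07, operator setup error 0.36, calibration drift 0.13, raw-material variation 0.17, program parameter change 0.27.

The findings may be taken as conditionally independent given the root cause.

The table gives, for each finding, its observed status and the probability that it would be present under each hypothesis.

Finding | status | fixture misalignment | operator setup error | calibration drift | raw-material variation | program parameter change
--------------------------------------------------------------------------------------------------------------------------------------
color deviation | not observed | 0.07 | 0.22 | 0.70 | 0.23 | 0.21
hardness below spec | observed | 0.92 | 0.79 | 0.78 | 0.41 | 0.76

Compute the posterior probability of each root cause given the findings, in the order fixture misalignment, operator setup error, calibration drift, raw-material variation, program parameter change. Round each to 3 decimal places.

0.113, 0.420, 0.058, 0.102, 0.307

By Bayes' rule with conditional independence, the unnormalized weight for each hypothesis is prior × ∏ likelihoods (using 1 − P(present | H) for each absent finding):
  fixture misalignment: 0.07 × (1 − 0.07) × 0.92 = 0.059892
  operator setup error: 0.36 × (1 − 0.22) × 0.79 = 0.22183
  calibration drift: 0.13 × (1 − 0.70) × 0.78 = 0.03042
  raw-material variation: 0.17 × (1 − 0.23) × 0.41 = 0.053669
  program parameter change: 0.27 × (1 − 0.21) × 0.76 = 0.16211
Marginal likelihood of the evidence = 0.52792.
P(fixture misalignment | evidence) = 0.059892 / 0.52792 ≈ 0.113
P(operator setup error | evidence) = 0.22183 / 0.52792 ≈ 0.420
P(calibration drift | evidence) = 0.03042 / 0.52792 ≈ 0.058
P(raw-material variation | evidence) = 0.053669 / 0.52792 ≈ 0.102
P(program parameter change | evidence) = 0.16211 / 0.52792 ≈ 0.307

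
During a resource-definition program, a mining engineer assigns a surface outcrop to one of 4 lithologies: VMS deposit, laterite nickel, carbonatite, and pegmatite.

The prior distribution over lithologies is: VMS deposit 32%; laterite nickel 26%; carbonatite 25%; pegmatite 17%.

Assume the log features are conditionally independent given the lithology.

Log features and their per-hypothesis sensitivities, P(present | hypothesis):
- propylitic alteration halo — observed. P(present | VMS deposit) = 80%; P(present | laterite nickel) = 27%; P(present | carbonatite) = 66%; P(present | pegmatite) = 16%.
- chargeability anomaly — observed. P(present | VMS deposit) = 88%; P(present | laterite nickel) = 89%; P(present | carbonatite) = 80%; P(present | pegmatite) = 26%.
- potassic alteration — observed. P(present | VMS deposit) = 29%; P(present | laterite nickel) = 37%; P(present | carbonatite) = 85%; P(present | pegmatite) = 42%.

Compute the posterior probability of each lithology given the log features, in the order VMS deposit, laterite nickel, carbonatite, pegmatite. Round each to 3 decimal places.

0.321, 0.114, 0.551, 0.015

Multiply each prior by the joint likelihood of the log feature pattern:
  VMS deposit: 0.32 × 0.80 × 0.88 × 0.29 = 0.065331
  laterite nickel: 0.26 × 0.27 × 0.89 × 0.37 = 0.023117
  carbonatite: 0.25 × 0.66 × 0.80 × 0.85 = 0.1122
  pegmatite: 0.17 × 0.16 × 0.26 × 0.42 = 0.0029702
Marginal likelihood of the evidence = 0.20362.
P(VMS deposit | evidence) = 0.065331 / 0.20362 ≈ 0.321
P(laterite nickel | evidence) = 0.023117 / 0.20362 ≈ 0.114
P(carbonatite | evidence) = 0.1122 / 0.20362 ≈ 0.551
P(pegmatite | evidence) = 0.0029702 / 0.20362 ≈ 0.015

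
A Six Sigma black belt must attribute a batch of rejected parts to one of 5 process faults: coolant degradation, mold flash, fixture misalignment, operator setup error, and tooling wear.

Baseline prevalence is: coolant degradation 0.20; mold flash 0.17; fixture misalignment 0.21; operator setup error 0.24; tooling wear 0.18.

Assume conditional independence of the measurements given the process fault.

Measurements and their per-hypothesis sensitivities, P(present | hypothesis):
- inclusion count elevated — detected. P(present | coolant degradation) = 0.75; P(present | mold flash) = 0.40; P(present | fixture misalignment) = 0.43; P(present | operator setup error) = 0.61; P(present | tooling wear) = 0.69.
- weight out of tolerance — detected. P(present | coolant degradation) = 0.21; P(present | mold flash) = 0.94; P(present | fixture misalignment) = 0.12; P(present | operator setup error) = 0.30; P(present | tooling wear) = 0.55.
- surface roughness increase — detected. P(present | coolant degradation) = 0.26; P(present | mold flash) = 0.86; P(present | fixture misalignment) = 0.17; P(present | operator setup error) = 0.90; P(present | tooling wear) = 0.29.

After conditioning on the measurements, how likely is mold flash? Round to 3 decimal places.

For each hypothesis, the unnormalized posterior weight is prior × product of the measurement likelihoods:
  coolant degradation: 0.20 × 0.75 × 0.21 × 0.26 = 0.00819
  mold flash: 0.17 × 0.40 × 0.94 × 0.86 = 0.054971
  fixture misalignment: 0.21 × 0.43 × 0.12 × 0.17 = 0.0018421
  operator setup error: 0.24 × 0.61 × 0.30 × 0.90 = 0.039528
  tooling wear: 0.18 × 0.69 × 0.55 × 0.29 = 0.01981
Marginal likelihood of the evidence = 0.12434.
P(mold flash | evidence) = 0.054971 / 0.12434 ≈ 0.442.

0.442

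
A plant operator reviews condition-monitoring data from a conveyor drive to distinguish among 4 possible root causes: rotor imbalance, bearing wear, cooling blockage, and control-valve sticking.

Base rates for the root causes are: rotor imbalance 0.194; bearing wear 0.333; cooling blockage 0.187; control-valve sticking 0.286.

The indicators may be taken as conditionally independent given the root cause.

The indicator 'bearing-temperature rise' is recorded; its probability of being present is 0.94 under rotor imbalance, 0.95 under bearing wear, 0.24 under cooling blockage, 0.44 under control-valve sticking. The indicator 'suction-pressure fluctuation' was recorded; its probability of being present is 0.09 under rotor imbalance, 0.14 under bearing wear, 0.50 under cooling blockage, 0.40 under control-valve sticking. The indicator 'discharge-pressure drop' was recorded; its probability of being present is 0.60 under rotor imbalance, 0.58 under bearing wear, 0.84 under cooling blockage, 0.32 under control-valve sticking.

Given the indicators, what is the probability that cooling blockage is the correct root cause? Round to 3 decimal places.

0.267

For each hypothesis, the unnormalized posterior weight is prior × product of the indicator likelihoods:
  rotor imbalance: 0.194 × 0.94 × 0.09 × 0.60 = 0.0098474
  bearing wear: 0.333 × 0.95 × 0.14 × 0.58 = 0.025688
  cooling blockage: 0.187 × 0.24 × 0.50 × 0.84 = 0.01885
  control-valve sticking: 0.286 × 0.44 × 0.40 × 0.32 = 0.016108
Marginal likelihood of the evidence = 0.070492.
P(cooling blockage | evidence) = 0.01885 / 0.070492 ≈ 0.267.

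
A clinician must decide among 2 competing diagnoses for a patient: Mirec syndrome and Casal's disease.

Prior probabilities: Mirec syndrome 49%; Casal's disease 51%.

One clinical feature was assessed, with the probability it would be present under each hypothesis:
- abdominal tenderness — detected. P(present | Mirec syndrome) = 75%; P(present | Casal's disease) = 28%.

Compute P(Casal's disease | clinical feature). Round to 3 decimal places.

By Bayes' rule, the unnormalized weight for each hypothesis is prior × likelihood:
  Mirec syndrome: 0.49 × 0.75 = 0.3675
  Casal's disease: 0.51 × 0.28 = 0.1428
Normalizing constant Z = 0.3675 + 0.1428 = 0.5103.
P(Casal's disease | evidence) = 0.1428 / 0.5103 ≈ 0.280.

0.280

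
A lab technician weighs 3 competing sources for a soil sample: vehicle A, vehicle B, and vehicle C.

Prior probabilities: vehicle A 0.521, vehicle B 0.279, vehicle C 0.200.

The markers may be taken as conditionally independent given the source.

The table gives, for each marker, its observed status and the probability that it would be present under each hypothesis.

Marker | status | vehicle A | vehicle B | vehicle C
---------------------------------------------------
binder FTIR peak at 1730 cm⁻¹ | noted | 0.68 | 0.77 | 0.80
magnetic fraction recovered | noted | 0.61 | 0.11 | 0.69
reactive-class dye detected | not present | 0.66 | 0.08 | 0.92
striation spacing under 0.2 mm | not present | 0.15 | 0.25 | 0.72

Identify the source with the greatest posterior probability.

vehicle A

By Bayes' rule with conditional independence, the unnormalized weight for each hypothesis is prior × ∏ likelihoods (using 1 − P(present | H) for each absent marker):
  vehicle A: 0.521 × 0.68 × 0.61 × (1 − 0.66) × (1 − 0.15) = 0.062456
  vehicle B: 0.279 × 0.77 × 0.11 × (1 − 0.08) × (1 − 0.25) = 0.016306
  vehicle C: 0.200 × 0.80 × 0.69 × (1 − 0.92) × (1 − 0.72) = 0.002473
Normalizing constant Z = 0.062456 + 0.016306 + 0.002473 = 0.081235.
P(vehicle A | evidence) ≈ 0.062456 / 0.081235 ≈ 0.769
P(vehicle B | evidence) ≈ 0.016306 / 0.081235 ≈ 0.201
P(vehicle C | evidence) ≈ 0.002473 / 0.081235 ≈ 0.030
The largest is 0.769, so vehicle A is most probable.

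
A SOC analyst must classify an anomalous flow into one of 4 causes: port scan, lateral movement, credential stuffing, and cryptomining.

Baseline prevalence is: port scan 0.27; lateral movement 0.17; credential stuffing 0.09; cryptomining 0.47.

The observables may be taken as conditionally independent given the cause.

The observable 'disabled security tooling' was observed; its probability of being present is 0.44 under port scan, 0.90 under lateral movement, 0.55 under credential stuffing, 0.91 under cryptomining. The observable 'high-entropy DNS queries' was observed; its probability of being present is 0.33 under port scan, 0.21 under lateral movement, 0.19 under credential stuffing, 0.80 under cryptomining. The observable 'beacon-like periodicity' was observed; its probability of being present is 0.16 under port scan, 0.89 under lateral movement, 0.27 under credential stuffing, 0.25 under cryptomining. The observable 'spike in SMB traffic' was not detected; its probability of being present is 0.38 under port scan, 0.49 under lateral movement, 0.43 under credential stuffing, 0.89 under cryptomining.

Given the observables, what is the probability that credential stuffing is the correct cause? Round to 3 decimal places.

0.049

Multiply each prior by the joint likelihood of the observable pattern (using 1 − P(present | H) for each absent observable):
  port scan: 0.27 × 0.44 × 0.33 × 0.16 × (1 − 0.38) = 0.003889
  lateral movement: 0.17 × 0.90 × 0.21 × 0.89 × (1 − 0.49) = 0.014584
  credential stuffing: 0.09 × 0.55 × 0.19 × 0.27 × (1 − 0.43) = 0.0014474
  cryptomining: 0.47 × 0.91 × 0.80 × 0.25 × (1 − 0.89) = 0.0094094
Marginal likelihood of the evidence = 0.02933.
P(credential stuffing | evidence) = 0.0014474 / 0.02933 ≈ 0.049.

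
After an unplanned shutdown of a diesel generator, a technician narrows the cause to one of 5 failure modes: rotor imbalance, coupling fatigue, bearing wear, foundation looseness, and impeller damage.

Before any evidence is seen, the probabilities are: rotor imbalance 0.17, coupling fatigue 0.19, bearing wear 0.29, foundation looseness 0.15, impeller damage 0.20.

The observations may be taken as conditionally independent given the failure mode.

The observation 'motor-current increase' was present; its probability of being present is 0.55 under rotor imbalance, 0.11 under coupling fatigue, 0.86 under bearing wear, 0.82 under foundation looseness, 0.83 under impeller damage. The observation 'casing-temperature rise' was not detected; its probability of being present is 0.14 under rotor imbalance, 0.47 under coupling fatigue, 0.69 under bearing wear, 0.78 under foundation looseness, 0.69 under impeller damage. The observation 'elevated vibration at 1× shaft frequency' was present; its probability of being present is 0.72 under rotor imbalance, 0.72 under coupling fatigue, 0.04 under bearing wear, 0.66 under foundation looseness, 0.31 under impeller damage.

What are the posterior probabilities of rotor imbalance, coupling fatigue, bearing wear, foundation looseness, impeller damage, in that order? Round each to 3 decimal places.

0.563, 0.078, 0.030, 0.174, 0.155

Multiply each prior by the joint likelihood of the evidence pattern (using 1 − P(present | H) for each absent observation):
  rotor imbalance: 0.17 × 0.55 × (1 − 0.14) × 0.72 = 0.057895
  coupling fatigue: 0.19 × 0.11 × (1 − 0.47) × 0.72 = 0.0079754
  bearing wear: 0.29 × 0.86 × (1 − 0.69) × 0.04 = 0.0030926
  foundation looseness: 0.15 × 0.82 × (1 − 0.78) × 0.66 = 0.01786
  impeller damage: 0.20 × 0.83 × (1 − 0.69) × 0.31 = 0.015953
Marginal likelihood of the evidence = 0.10278.
P(rotor imbalance | evidence) = 0.057895 / 0.10278 ≈ 0.563
P(coupling fatigue | evidence) = 0.0079754 / 0.10278 ≈ 0.078
P(bearing wear | evidence) = 0.0030926 / 0.10278 ≈ 0.030
P(foundation looseness | evidence) = 0.01786 / 0.10278 ≈ 0.174
P(impeller damage | evidence) = 0.015953 / 0.10278 ≈ 0.155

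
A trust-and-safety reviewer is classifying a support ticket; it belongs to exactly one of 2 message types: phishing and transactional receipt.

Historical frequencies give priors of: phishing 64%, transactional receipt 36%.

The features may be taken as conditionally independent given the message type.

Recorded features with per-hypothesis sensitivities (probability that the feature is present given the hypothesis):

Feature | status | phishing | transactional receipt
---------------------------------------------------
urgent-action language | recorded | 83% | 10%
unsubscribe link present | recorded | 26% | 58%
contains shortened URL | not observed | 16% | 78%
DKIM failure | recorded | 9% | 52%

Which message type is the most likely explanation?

phishing

Multiply each prior by the joint likelihood of the feature pattern (using 1 − P(present | H) for each absent feature):
  phishing: 0.64 × 0.83 × 0.26 × (1 − 0.16) × 0.09 = 0.010441
  transactional receipt: 0.36 × 0.10 × 0.58 × (1 − 0.78) × 0.52 = 0.0023887
Marginal likelihood of the evidence = 0.01283.
P(phishing | evidence) ≈ 0.010441 / 0.01283 ≈ 0.814
P(transactional receipt | evidence) ≈ 0.0023887 / 0.01283 ≈ 0.186
The largest is 0.814, so phishing is most probable.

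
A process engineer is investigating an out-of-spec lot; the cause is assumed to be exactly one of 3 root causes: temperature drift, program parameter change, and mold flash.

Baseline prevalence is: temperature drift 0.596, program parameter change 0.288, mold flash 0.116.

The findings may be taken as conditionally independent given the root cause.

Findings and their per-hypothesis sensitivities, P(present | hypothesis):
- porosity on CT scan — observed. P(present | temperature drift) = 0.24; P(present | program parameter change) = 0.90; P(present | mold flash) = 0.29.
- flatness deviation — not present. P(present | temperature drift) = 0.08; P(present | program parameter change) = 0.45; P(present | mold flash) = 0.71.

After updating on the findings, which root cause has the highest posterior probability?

For each hypothesis, the unnormalized posterior weight is prior × product of the finding likelihoods (using 1 − P(present | H) for each absent finding):
  temperature drift: 0.596 × 0.24 × (1 − 0.08) = 0.1316
  program parameter change: 0.288 × 0.90 × (1 − 0.45) = 0.14256
  mold flash: 0.116 × 0.29 × (1 − 0.71) = 0.0097556
The unnormalized weights sum to 0.28391.
P(temperature drift | evidence) ≈ 0.1316 / 0.28391 ≈ 0.464
P(program parameter change | evidence) ≈ 0.14256 / 0.28391 ≈ 0.502
P(mold flash | evidence) ≈ 0.0097556 / 0.28391 ≈ 0.034
The largest is 0.502, so program parameter change is most probable.

program parameter change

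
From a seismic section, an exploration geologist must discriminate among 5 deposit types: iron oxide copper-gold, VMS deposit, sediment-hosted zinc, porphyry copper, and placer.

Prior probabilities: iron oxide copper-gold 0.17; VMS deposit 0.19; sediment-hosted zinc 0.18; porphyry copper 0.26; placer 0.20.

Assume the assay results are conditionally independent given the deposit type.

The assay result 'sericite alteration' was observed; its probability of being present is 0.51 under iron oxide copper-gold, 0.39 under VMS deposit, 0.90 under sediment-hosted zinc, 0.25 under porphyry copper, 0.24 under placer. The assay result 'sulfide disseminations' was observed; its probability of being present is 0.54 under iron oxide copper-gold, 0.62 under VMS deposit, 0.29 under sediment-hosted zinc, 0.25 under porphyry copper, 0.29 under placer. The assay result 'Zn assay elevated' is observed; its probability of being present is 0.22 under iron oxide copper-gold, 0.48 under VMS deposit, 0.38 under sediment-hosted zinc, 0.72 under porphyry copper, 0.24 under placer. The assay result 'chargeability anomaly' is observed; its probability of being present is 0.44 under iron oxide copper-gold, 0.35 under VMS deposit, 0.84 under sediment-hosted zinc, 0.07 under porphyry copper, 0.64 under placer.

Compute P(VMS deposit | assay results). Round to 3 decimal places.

Multiply each prior by the joint likelihood of the assay result pattern:
  iron oxide copper-gold: 0.17 × 0.51 × 0.54 × 0.22 × 0.44 = 0.004532
  VMS deposit: 0.19 × 0.39 × 0.62 × 0.48 × 0.35 = 0.0077183
  sediment-hosted zinc: 0.18 × 0.90 × 0.29 × 0.38 × 0.84 = 0.014996
  porphyry copper: 0.26 × 0.25 × 0.25 × 0.72 × 0.07 = 0.000819
  placer: 0.20 × 0.24 × 0.29 × 0.24 × 0.64 = 0.0021381
Normalizing constant Z = 0.004532 + 0.0077183 + 0.014996 + 0.000819 + 0.0021381 = 0.030203.
P(VMS deposit | evidence) = 0.0077183 / 0.030203 ≈ 0.256.

0.256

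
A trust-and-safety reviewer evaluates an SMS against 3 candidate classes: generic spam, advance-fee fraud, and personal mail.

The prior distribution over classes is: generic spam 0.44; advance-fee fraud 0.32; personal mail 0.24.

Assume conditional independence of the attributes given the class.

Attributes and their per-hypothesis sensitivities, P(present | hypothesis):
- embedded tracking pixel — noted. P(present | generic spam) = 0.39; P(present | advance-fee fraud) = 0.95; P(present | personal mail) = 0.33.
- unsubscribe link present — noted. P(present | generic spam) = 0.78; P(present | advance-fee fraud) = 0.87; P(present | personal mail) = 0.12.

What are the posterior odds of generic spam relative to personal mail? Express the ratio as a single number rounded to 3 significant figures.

Unnormalized posterior weight (prior times the attribute likelihoods) for each of the two hypotheses:
  generic spam: 0.44 × 0.39 × 0.78 = 0.13385
  personal mail: 0.24 × 0.33 × 0.12 = 0.009504
Posterior odds = 0.13385 / 0.009504 ≈ 14.1.

14.1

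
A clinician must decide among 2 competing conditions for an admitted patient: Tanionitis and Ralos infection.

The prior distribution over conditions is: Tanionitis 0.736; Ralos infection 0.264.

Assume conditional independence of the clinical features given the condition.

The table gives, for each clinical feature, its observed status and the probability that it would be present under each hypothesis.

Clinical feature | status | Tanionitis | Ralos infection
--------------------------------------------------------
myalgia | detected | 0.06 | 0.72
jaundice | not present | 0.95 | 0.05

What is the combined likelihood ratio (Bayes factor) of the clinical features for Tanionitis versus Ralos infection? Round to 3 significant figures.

Take the product of per-clinical feature likelihoods under each hypothesis (using 1 − P(present | H) for each absent clinical feature), then divide.
  Tanionitis: 0.06 × (1 − 0.95) = 0.003
  Ralos infection: 0.72 × (1 − 0.05) = 0.684
Bayes factor = 0.003 / 0.684 ≈ 0.00439

0.00439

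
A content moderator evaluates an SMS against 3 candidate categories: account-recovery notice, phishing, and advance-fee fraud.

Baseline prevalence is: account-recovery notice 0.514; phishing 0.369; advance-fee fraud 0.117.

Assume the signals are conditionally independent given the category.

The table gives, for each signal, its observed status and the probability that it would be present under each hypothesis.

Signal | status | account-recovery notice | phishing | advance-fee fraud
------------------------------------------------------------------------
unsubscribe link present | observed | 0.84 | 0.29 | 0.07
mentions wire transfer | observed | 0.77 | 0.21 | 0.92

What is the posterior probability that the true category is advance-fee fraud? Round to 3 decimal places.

0.021

Multiply each prior by the joint likelihood of the signal pattern:
  account-recovery notice: 0.514 × 0.84 × 0.77 = 0.33246
  phishing: 0.369 × 0.29 × 0.21 = 0.022472
  advance-fee fraud: 0.117 × 0.07 × 0.92 = 0.0075348
Marginal likelihood of the evidence = 0.36246.
P(advance-fee fraud | evidence) = 0.0075348 / 0.36246 ≈ 0.021.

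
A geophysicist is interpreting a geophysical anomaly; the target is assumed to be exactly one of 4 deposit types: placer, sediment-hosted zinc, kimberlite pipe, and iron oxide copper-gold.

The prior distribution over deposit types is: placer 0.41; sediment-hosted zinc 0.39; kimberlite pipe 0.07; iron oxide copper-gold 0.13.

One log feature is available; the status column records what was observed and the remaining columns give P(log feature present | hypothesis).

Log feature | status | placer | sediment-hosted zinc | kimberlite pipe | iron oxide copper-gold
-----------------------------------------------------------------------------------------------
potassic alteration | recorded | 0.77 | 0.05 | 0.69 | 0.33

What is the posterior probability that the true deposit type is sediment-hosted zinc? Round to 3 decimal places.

0.046

By Bayes' rule, the unnormalized weight for each hypothesis is prior × likelihood:
  placer: 0.41 × 0.77 = 0.3157
  sediment-hosted zinc: 0.39 × 0.05 = 0.0195
  kimberlite pipe: 0.07 × 0.69 = 0.0483
  iron oxide copper-gold: 0.13 × 0.33 = 0.0429
The unnormalized weights sum to 0.4264.
P(sediment-hosted zinc | evidence) = 0.0195 / 0.4264 ≈ 0.046.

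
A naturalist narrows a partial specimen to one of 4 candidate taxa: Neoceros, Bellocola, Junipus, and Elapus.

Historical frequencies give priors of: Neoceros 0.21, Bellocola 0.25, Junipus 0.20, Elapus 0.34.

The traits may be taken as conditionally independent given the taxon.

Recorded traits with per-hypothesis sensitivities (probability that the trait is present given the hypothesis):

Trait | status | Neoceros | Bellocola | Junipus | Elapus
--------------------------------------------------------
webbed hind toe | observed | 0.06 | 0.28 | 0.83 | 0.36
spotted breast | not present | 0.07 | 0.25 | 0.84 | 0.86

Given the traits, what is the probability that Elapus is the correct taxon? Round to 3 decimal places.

By Bayes' rule with conditional independence, the unnormalized weight for each hypothesis is prior × ∏ likelihoods (using 1 − P(present | H) for each absent trait):
  Neoceros: 0.21 × 0.06 × (1 − 0.07) = 0.011718
  Bellocola: 0.25 × 0.28 × (1 − 0.25) = 0.0525
  Junipus: 0.20 × 0.83 × (1 − 0.84) = 0.02656
  Elapus: 0.34 × 0.36 × (1 − 0.86) = 0.017136
Normalizing constant Z = 0.011718 + 0.0525 + 0.02656 + 0.017136 = 0.10791.
P(Elapus | evidence) = 0.017136 / 0.10791 ≈ 0.159.

0.159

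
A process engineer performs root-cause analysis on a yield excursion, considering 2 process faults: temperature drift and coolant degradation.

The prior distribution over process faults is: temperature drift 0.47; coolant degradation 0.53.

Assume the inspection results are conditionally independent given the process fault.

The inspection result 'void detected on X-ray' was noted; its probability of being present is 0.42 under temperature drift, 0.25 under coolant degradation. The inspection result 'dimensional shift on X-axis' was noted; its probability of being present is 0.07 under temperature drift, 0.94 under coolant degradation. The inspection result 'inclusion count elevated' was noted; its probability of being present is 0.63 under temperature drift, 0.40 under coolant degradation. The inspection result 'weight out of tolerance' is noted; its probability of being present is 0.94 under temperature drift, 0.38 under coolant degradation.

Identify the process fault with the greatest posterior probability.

For each hypothesis, the unnormalized posterior weight is prior × product of the inspection result likelihoods:
  temperature drift: 0.47 × 0.42 × 0.07 × 0.63 × 0.94 = 0.008183
  coolant degradation: 0.53 × 0.25 × 0.94 × 0.40 × 0.38 = 0.018932
Normalizing constant Z = 0.008183 + 0.018932 = 0.027115.
P(temperature drift | evidence) ≈ 0.008183 / 0.027115 ≈ 0.302
P(coolant degradation | evidence) ≈ 0.018932 / 0.027115 ≈ 0.698
The largest is 0.698, so coolant degradation is most probable.

coolant degradation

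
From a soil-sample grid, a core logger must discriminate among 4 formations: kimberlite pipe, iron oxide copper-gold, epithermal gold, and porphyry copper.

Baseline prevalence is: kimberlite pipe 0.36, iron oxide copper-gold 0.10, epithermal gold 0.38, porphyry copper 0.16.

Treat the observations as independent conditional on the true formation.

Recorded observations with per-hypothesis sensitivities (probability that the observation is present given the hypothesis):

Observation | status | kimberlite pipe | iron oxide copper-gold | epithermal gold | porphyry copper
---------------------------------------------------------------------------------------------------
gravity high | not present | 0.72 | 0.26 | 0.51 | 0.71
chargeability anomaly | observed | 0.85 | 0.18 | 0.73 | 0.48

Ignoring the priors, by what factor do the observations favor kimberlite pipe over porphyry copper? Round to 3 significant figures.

1.71

Joint likelihood of the evidence pattern under each hypothesis (using 1 − P(present | H) for each absent observation):
  kimberlite pipe: (1 − 0.72) × 0.85 = 0.238
  porphyry copper: (1 − 0.71) × 0.48 = 0.1392
Bayes factor = 0.238 / 0.1392 ≈ 1.71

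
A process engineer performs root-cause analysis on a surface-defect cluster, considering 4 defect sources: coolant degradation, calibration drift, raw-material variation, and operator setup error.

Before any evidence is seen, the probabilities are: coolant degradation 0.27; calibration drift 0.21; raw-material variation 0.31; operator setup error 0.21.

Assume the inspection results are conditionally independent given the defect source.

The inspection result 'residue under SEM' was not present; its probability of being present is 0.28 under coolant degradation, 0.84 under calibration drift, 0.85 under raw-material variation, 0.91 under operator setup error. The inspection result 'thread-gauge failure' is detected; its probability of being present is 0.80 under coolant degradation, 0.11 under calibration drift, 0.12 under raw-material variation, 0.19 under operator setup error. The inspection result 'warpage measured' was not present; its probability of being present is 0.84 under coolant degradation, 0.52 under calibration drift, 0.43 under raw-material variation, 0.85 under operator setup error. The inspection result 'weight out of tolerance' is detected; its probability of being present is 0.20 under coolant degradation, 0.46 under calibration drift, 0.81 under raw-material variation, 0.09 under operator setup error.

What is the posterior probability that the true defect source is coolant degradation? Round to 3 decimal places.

0.591

By Bayes' rule with conditional independence, the unnormalized weight for each hypothesis is prior × ∏ likelihoods (using 1 − P(present | H) for each absent inspection result):
  coolant degradation: 0.27 × (1 − 0.28) × 0.80 × (1 − 0.84) × 0.20 = 0.0049766
  calibration drift: 0.21 × (1 − 0.84) × 0.11 × (1 − 0.52) × 0.46 = 0.00081608
  raw-material variation: 0.31 × (1 − 0.85) × 0.12 × (1 − 0.43) × 0.81 = 0.0025763
  operator setup error: 0.21 × (1 − 0.91) × 0.19 × (1 − 0.85) × 0.09 = 4.8478e-05
Marginal likelihood of the evidence = 0.0084175.
P(coolant degradation | evidence) = 0.0049766 / 0.0084175 ≈ 0.591.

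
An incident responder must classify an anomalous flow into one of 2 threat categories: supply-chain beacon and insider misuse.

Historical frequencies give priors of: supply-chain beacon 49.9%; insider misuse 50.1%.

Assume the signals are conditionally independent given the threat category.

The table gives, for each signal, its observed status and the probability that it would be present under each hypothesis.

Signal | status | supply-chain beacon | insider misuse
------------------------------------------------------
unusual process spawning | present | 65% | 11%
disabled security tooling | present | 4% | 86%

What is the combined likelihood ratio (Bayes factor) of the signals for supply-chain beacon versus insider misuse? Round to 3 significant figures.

Joint likelihood of the signal pattern under each hypothesis:
  supply-chain beacon: 0.65 × 0.04 = 0.026
  insider misuse: 0.11 × 0.86 = 0.0946
Bayes factor = 0.026 / 0.0946 ≈ 0.275

0.275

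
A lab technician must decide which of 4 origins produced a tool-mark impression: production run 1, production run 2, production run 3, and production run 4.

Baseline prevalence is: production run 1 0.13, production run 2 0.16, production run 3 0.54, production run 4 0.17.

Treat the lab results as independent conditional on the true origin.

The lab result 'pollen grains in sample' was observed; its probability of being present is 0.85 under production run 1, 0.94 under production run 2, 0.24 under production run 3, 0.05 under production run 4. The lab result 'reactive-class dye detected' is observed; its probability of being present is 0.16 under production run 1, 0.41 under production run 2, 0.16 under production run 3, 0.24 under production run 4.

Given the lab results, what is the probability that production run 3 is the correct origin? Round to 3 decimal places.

By Bayes' rule with conditional independence, the unnormalized weight for each hypothesis is prior × ∏ likelihoods:
  production run 1: 0.13 × 0.85 × 0.16 = 0.01768
  production run 2: 0.16 × 0.94 × 0.41 = 0.061664
  production run 3: 0.54 × 0.24 × 0.16 = 0.020736
  production run 4: 0.17 × 0.05 × 0.24 = 0.00204
The unnormalized weights sum to 0.10212.
P(production run 3 | evidence) = 0.020736 / 0.10212 ≈ 0.203.

0.203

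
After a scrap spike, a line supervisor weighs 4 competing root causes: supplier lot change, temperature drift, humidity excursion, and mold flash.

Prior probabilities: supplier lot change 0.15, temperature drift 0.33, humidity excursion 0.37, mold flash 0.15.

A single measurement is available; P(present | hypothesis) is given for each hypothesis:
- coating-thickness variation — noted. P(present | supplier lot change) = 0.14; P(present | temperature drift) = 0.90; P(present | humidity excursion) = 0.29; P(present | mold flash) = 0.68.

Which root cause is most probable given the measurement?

Multiply each prior by the likelihood of the measurement:
  supplier lot change: 0.15 × 0.14 = 0.021
  temperature drift: 0.33 × 0.90 = 0.297
  humidity excursion: 0.37 × 0.29 = 0.1073
  mold flash: 0.15 × 0.68 = 0.102
The unnormalized weights sum to 0.5273.
P(supplier lot change | evidence) ≈ 0.021 / 0.5273 ≈ 0.040
P(temperature drift | evidence) ≈ 0.297 / 0.5273 ≈ 0.563
P(humidity excursion | evidence) ≈ 0.1073 / 0.5273 ≈ 0.203
P(mold flash | evidence) ≈ 0.102 / 0.5273 ≈ 0.193
The largest is 0.563, so temperature drift is most probable.

temperature drift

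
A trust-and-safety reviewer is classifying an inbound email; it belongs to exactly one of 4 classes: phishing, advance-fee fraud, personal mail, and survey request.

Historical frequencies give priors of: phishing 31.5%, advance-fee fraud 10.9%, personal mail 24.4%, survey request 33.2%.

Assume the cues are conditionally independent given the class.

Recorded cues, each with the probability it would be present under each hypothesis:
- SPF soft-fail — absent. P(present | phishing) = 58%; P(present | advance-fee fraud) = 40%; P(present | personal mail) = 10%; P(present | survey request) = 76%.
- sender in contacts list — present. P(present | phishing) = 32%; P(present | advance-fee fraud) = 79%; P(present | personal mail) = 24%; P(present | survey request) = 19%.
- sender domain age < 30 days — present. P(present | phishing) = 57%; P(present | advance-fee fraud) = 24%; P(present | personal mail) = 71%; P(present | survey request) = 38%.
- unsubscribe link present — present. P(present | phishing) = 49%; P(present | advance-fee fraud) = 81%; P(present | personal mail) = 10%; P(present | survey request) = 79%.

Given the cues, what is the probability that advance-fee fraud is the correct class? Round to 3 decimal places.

0.333

For each hypothesis, the unnormalized posterior weight is prior × product of the cue likelihoods (using 1 − P(present | H) for each absent cue):
  phishing: 0.315 × (1 − 0.58) × 0.32 × 0.57 × 0.49 = 0.011824
  advance-fee fraud: 0.109 × (1 − 0.40) × 0.79 × 0.24 × 0.81 = 0.010044
  personal mail: 0.244 × (1 − 0.10) × 0.24 × 0.71 × 0.10 = 0.003742
  survey request: 0.332 × (1 − 0.76) × 0.19 × 0.38 × 0.79 = 0.0045448
The unnormalized weights sum to 0.030155.
P(advance-fee fraud | evidence) = 0.010044 / 0.030155 ≈ 0.333.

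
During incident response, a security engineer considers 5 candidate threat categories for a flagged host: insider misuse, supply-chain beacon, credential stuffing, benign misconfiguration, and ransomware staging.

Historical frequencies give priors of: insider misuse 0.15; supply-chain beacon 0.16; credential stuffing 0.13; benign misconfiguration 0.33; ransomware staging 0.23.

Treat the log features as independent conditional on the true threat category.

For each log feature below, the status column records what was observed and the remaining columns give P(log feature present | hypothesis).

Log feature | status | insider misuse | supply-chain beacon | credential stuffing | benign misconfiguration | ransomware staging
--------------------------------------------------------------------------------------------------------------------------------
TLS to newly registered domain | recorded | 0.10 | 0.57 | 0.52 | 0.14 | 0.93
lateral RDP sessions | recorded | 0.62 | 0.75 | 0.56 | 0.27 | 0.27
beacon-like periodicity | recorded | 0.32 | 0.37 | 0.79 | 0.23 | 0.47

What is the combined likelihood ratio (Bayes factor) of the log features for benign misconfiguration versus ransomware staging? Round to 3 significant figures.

0.0737

Take the product of per-log feature likelihoods under each hypothesis, then divide.
  benign misconfiguration: 0.14 × 0.27 × 0.23 = 0.008694
  ransomware staging: 0.93 × 0.27 × 0.47 = 0.11802
Bayes factor = 0.008694 / 0.11802 ≈ 0.0737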